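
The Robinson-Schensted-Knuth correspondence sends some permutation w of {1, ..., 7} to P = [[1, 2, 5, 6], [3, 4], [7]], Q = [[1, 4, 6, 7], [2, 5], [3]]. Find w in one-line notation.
7 3 1 4 2 5 6

Reverse RSK: for i = n, n-1, ..., 1, locate i in Q, remove the corresponding corner cell from P, and reverse-bump its entry up through P; the value ejected from row 1 is w(i).

So w = 7 3 1 4 2 5 6.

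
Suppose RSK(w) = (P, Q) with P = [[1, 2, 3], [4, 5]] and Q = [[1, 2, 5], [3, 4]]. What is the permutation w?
4 5 1 2 3

Reverse the RSK construction: for i from n down to 1, find the cell of Q containing i, remove the entry at that cell from P, and reverse-bump it up through P; the value ejected from row 1 is w(i).

Step i=5: Q has 5 at row 1, column 3; remove that cell from P, ejecting 3. So w(5) = 3. P is now [[1, 2], [4, 5]].
Step i=4: Q has 4 at row 2, column 2; remove 5 from row 2 of P and reverse-bump: 5 enters row 1 and ejects 2. So w(4) = 2. P is now [[1, 5], [4]].
Step i=3: Q has 3 at row 2, column 1; remove 4 from row 2 of P and reverse-bump: 4 enters row 1 and ejects 1. So w(3) = 1. P is now [[4, 5]].
Step i=2: Q has 2 at row 1, column 2; remove that cell from P, ejecting 5. So w(2) = 5. P is now [[4]].
Step i=1: Q has 1 at row 1, column 1; remove that cell from P, ejecting 4. So w(1) = 4. P is now [].

So w = 4 5 1 2 3.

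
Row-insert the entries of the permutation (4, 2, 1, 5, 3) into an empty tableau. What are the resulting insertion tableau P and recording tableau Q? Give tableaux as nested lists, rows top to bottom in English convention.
Insert each entry of the permutation into P by Schensted row insertion, recording in Q the position of each new cell.

Insert 4: appended to row 1. P = [[4]], Q = [[1]].
Insert 2: 2 bumps 4 from row 1; 4 starts row 2. P = [[2], [4]], Q = [[1], [2]].
Insert 1: 1 bumps 2 from row 1; 2 bumps 4 from row 2; 4 starts row 3. P = [[1], [2], [4]], Q = [[1], [2], [3]].
Insert 5: appended to row 1. P = [[1, 5], [2], [4]], Q = [[1, 4], [2], [3]].
Insert 3: 3 bumps 5 from row 1; 5 appends to row 2. P = [[1, 3], [2, 5], [4]], Q = [[1, 4], [2, 5], [3]].

So P = [[1, 3], [2, 5], [4]], Q = [[1, 4], [2, 5], [3]].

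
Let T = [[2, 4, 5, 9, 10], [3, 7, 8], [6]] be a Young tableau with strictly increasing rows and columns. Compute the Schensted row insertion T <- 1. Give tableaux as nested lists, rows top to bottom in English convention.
[[1, 4, 5, 9, 10], [2, 7, 8], [3], [6]]

In row 1, 1 replaces 2 (the leftmost entry greater than 1); 2 is bumped to row 2. In row 2, 2 replaces 3 (the leftmost entry greater than 2); 3 is bumped to row 3. In row 3, 3 replaces 6 (the leftmost entry greater than 3); 6 is bumped to row 4. 6 starts a new row 4. The new tableau is [[1, 4, 5, 9, 10], [2, 7, 8], [3], [6]].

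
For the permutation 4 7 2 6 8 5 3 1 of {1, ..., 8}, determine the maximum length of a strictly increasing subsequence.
3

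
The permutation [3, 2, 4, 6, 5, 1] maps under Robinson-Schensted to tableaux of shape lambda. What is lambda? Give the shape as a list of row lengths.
[3, 2, 1]

Row-insert each entry into an empty tableau.

After inserting 3: P = [[3]].
After inserting 2: P = [[2], [3]].
After inserting 4: P = [[2, 4], [3]].
After inserting 6: P = [[2, 4, 6], [3]].
After inserting 5: P = [[2, 4, 5], [3, 6]].
After inserting 1: P = [[1, 4, 5], [2, 6], [3]].

The final insertion tableau P = [[1, 4, 5], [2, 6], [3]] has shape [3, 2, 1].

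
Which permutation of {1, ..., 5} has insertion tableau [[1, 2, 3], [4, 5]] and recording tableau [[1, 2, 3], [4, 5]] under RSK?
1 4 5 2 3

Reverse the RSK construction: for i from n down to 1, find the cell of Q containing i, remove the entry at that cell from P, and reverse-bump it up through P; the value ejected from row 1 is w(i).

Step i=5: Q has 5 at row 2, column 2; remove 5 from row 2 of P and reverse-bump: 5 enters row 1 and ejects 3. So w(5) = 3. P is now [[1, 2, 5], [4]].
Step i=4: Q has 4 at row 2, column 1; remove 4 from row 2 of P and reverse-bump: 4 enters row 1 and ejects 2. So w(4) = 2. P is now [[1, 4, 5]].
Step i=3: Q has 3 at row 1, column 3; remove that cell from P, ejecting 5. So w(3) = 5. P is now [[1, 4]].
Step i=2: Q has 2 at row 1, column 2; remove that cell from P, ejecting 4. So w(2) = 4. P is now [[1]].
Step i=1: Q has 1 at row 1, column 1; remove that cell from P, ejecting 1. So w(1) = 1. P is now [].

So w = 1 4 5 2 3.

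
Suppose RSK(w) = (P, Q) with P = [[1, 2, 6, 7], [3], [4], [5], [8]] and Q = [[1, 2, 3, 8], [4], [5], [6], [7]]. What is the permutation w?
1 5 8 6 4 3 2 7

Reverse the RSK construction: for i from n down to 1, find the cell of Q containing i, remove the entry at that cell from P, and reverse-bump it up through P; the value ejected from row 1 is w(i).

Step i=8: Q has 8 at row 1, column 4; remove that cell from P, ejecting 7. So w(8) = 7. P is now [[1, 2, 6], [3], [4], [5], [8]].
Step i=7: Q has 7 at row 5, column 1; remove 8 from row 5 of P and reverse-bump: 8 enters row 4 and ejects 5; 5 enters row 3 and ejects 4; 4 enters row 2 and ejects 3; 3 enters row 1 and ejects 2. So w(7) = 2. P is now [[1, 3, 6], [4], [5], [8]].
Step i=6: Q has 6 at row 4, column 1; remove 8 from row 4 of P and reverse-bump: 8 enters row 3 and ejects 5; 5 enters row 2 and ejects 4; 4 enters row 1 and ejects 3. So w(6) = 3. P is now [[1, 4, 6], [5], [8]].
Step i=5: Q has 5 at row 3, column 1; remove 8 from row 3 of P and reverse-bump: 8 enters row 2 and ejects 5; 5 enters row 1 and ejects 4. So w(5) = 4. P is now [[1, 5, 6], [8]].
Step i=4: Q has 4 at row 2, column 1; remove 8 from row 2 of P and reverse-bump: 8 enters row 1 and ejects 6. So w(4) = 6. P is now [[1, 5, 8]].
Step i=3: Q has 3 at row 1, column 3; remove that cell from P, ejecting 8. So w(3) = 8. P is now [[1, 5]].
Step i=2: Q has 2 at row 1, column 2; remove that cell from P, ejecting 5. So w(2) = 5. P is now [[1]].
Step i=1: Q has 1 at row 1, column 1; remove that cell from P, ejecting 1. So w(1) = 1. P is now [].

So w = 1 5 8 6 4 3 2 7.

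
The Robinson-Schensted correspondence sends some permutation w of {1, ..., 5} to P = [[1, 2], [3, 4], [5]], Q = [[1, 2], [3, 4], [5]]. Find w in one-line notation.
Reverse the RSK construction: for i from n down to 1, find the cell of Q containing i, remove the entry at that cell from P, and reverse-bump it up through P; the value ejected from row 1 is w(i).

Step i=5: Q has 5 at row 3, column 1; remove 5 from row 3 of P and reverse-bump: 5 enters row 2 and ejects 4; 4 enters row 1 and ejects 2. So w(5) = 2. P is now [[1, 4], [3, 5]].
Step i=4: Q has 4 at row 2, column 2; remove 5 from row 2 of P and reverse-bump: 5 enters row 1 and ejects 4. So w(4) = 4. P is now [[1, 5], [3]].
Step i=3: Q has 3 at row 2, column 1; remove 3 from row 2 of P and reverse-bump: 3 enters row 1 and ejects 1. So w(3) = 1. P is now [[3, 5]].
Step i=2: Q has 2 at row 1, column 2; remove that cell from P, ejecting 5. So w(2) = 5. P is now [[3]].
Step i=1: Q has 1 at row 1, column 1; remove that cell from P, ejecting 3. So w(1) = 3. P is now [].

So w = 3 5 1 4 2.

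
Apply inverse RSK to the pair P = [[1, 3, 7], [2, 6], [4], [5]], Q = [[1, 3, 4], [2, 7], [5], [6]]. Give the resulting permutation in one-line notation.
Reverse the RSK construction: for i from n down to 1, find the cell of Q containing i, remove the entry at that cell from P, and reverse-bump it up through P; the value ejected from row 1 is w(i).

Step i=7: Q has 7 at row 2, column 2; remove 6 from row 2 of P and reverse-bump: 6 enters row 1 and ejects 3. So w(7) = 3. P is now [[1, 6, 7], [2], [4], [5]].
Step i=6: Q has 6 at row 4, column 1; remove 5 from row 4 of P and reverse-bump: 5 enters row 3 and ejects 4; 4 enters row 2 and ejects 2; 2 enters row 1 and ejects 1. So w(6) = 1. P is now [[2, 6, 7], [4], [5]].
Step i=5: Q has 5 at row 3, column 1; remove 5 from row 3 of P and reverse-bump: 5 enters row 2 and ejects 4; 4 enters row 1 and ejects 2. So w(5) = 2. P is now [[4, 6, 7], [5]].
Step i=4: Q has 4 at row 1, column 3; remove that cell from P, ejecting 7. So w(4) = 7. P is now [[4, 6], [5]].
Step i=3: Q has 3 at row 1, column 2; remove that cell from P, ejecting 6. So w(3) = 6. P is now [[4], [5]].
Step i=2: Q has 2 at row 2, column 1; remove 5 from row 2 of P and reverse-bump: 5 enters row 1 and ejects 4. So w(2) = 4. P is now [[5]].
Step i=1: Q has 1 at row 1, column 1; remove that cell from P, ejecting 5. So w(1) = 5. P is now [].

So w = 5 4 6 7 2 1 3.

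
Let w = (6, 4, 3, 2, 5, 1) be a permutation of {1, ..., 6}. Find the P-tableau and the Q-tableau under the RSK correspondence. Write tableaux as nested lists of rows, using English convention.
Insert each entry of the permutation into P by Schensted row insertion, recording in Q the position of each new cell.

Insert 6: appended to row 1. P = [[6]], Q = [[1]].
Insert 4: 4 bumps 6 from row 1; 6 starts row 2. P = [[4], [6]], Q = [[1], [2]].
Insert 3: 3 bumps 4 from row 1; 4 bumps 6 from row 2; 6 starts row 3. P = [[3], [4], [6]], Q = [[1], [2], [3]].
Insert 2: 2 bumps 3 from row 1; 3 bumps 4 from row 2; 4 bumps 6 from row 3; 6 starts row 4. P = [[2], [3], [4], [6]], Q = [[1], [2], [3], [4]].
Insert 5: appended to row 1. P = [[2, 5], [3], [4], [6]], Q = [[1, 5], [2], [3], [4]].
Insert 1: 1 bumps 2 from row 1; 2 bumps 3 from row 2; 3 bumps 4 from row 3; 4 bumps 6 from row 4; 6 starts row 5. P = [[1, 5], [2], [3], [4], [6]], Q = [[1, 5], [2], [3], [4], [6]].

So P = [[1, 5], [2], [3], [4], [6]], Q = [[1, 5], [2], [3], [4], [6]].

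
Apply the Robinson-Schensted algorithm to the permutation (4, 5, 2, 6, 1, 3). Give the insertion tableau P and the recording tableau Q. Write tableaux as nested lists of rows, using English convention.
Insert each entry of the permutation into P by Schensted row insertion, recording in Q the position of each new cell.

After inserting 4: P = [[4]].
After inserting 5: P = [[4, 5]].
After inserting 2: P = [[2, 5], [4]].
After inserting 6: P = [[2, 5, 6], [4]].
After inserting 1: P = [[1, 5, 6], [2], [4]].
After inserting 3: P = [[1, 3, 6], [2, 5], [4]].

So P = [[1, 3, 6], [2, 5], [4]], Q = [[1, 2, 4], [3, 6], [5]].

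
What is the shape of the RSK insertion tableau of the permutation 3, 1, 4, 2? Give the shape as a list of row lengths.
Row-insert each entry into an empty tableau.

After inserting 3: P = [[3]].
After inserting 1: P = [[1], [3]].
After inserting 4: P = [[1, 4], [3]].
After inserting 2: P = [[1, 2], [3, 4]].

The final insertion tableau P = [[1, 2], [3, 4]] has shape [2, 2].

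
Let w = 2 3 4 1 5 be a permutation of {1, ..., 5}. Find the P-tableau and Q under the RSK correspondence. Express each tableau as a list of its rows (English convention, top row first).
Insert each entry of the permutation into P by Schensted row insertion, recording in Q the position of each new cell.

Insert 2: appended to row 1. P = [[2]], Q = [[1]].
Insert 3: appended to row 1. P = [[2, 3]], Q = [[1, 2]].
Insert 4: appended to row 1. P = [[2, 3, 4]], Q = [[1, 2, 3]].
Insert 1: 1 bumps 2 from row 1; 2 starts row 2. P = [[1, 3, 4], [2]], Q = [[1, 2, 3], [4]].
Insert 5: appended to row 1. P = [[1, 3, 4, 5], [2]], Q = [[1, 2, 3, 5], [4]].

So P = [[1, 3, 4, 5], [2]], Q = [[1, 2, 3, 5], [4]].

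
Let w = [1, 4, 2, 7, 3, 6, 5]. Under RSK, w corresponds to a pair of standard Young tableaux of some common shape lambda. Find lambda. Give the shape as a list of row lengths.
Row-insert each entry into an empty tableau.

After inserting 1: P = [[1]].
After inserting 4: P = [[1, 4]].
After inserting 2: P = [[1, 2], [4]].
After inserting 7: P = [[1, 2, 7], [4]].
After inserting 3: P = [[1, 2, 3], [4, 7]].
After inserting 6: P = [[1, 2, 3, 6], [4, 7]].
After inserting 5: P = [[1, 2, 3, 5], [4, 6], [7]].

The final insertion tableau P = [[1, 2, 3, 5], [4, 6], [7]] has shape [4, 2, 1].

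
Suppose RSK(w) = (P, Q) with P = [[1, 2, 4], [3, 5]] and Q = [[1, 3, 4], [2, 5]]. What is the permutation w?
3 1 2 5 4

Reverse the RSK construction: for i from n down to 1, find the cell of Q containing i, remove the entry at that cell from P, and reverse-bump it up through P; the value ejected from row 1 is w(i).

Step i=5: Q has 5 at row 2, column 2; remove 5 from row 2 of P and reverse-bump: 5 enters row 1 and ejects 4. So w(5) = 4. P is now [[1, 2, 5], [3]].
Step i=4: Q has 4 at row 1, column 3; remove that cell from P, ejecting 5. So w(4) = 5. P is now [[1, 2], [3]].
Step i=3: Q has 3 at row 1, column 2; remove that cell from P, ejecting 2. So w(3) = 2. P is now [[1], [3]].
Step i=2: Q has 2 at row 2, column 1; remove 3 from row 2 of P and reverse-bump: 3 enters row 1 and ejects 1. So w(2) = 1. P is now [[3]].
Step i=1: Q has 1 at row 1, column 1; remove that cell from P, ejecting 3. So w(1) = 3. P is now [].

So w = 3 1 2 5 4.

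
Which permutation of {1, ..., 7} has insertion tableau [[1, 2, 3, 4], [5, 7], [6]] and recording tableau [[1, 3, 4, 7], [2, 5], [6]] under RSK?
Reverse the RSK construction: for i from n down to 1, find the cell of Q containing i, remove the entry at that cell from P, and reverse-bump it up through P; the value ejected from row 1 is w(i).

Step i=7: Q has 7 at row 1, column 4; remove that cell from P, ejecting 4. So w(7) = 4. P is now [[1, 2, 3], [5, 7], [6]].
Step i=6: Q has 6 at row 3, column 1; remove 6 from row 3 of P and reverse-bump: 6 enters row 2 and ejects 5; 5 enters row 1 and ejects 3. So w(6) = 3. P is now [[1, 2, 5], [6, 7]].
Step i=5: Q has 5 at row 2, column 2; remove 7 from row 2 of P and reverse-bump: 7 enters row 1 and ejects 5. So w(5) = 5. P is now [[1, 2, 7], [6]].
Step i=4: Q has 4 at row 1, column 3; remove that cell from P, ejecting 7. So w(4) = 7. P is now [[1, 2], [6]].
Step i=3: Q has 3 at row 1, column 2; remove that cell from P, ejecting 2. So w(3) = 2. P is now [[1], [6]].
Step i=2: Q has 2 at row 2, column 1; remove 6 from row 2 of P and reverse-bump: 6 enters row 1 and ejects 1. So w(2) = 1. P is now [[6]].
Step i=1: Q has 1 at row 1, column 1; remove that cell from P, ejecting 6. So w(1) = 6. P is now [].

So w = 6 1 2 7 5 3 4.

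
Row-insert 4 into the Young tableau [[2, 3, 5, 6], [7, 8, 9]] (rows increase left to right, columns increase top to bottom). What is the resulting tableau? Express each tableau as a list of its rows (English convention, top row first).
[[2, 3, 4, 6], [5, 8, 9], [7]]

In row 1, 4 replaces 5 (the leftmost entry greater than 4); 5 is bumped to row 2. In row 2, 5 replaces 7 (the leftmost entry greater than 5); 7 is bumped to row 3. 7 starts a new row 3. The new tableau is [[2, 3, 4, 6], [5, 8, 9], [7]].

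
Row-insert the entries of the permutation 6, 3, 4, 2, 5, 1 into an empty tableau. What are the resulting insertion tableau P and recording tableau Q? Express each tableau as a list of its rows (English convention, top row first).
Insert each entry of the permutation into P by Schensted row insertion, recording in Q the position of each new cell.

Insert 6: appended to row 1. P = [[6]].
Insert 3: 3 bumps 6 from row 1; 6 starts row 2. P = [[3], [6]].
Insert 4: appended to row 1. P = [[3, 4], [6]].
Insert 2: 2 bumps 3 from row 1; 3 bumps 6 from row 2; 6 starts row 3. P = [[2, 4], [3], [6]].
Insert 5: appended to row 1. P = [[2, 4, 5], [3], [6]].
Insert 1: 1 bumps 2 from row 1; 2 bumps 3 from row 2; 3 bumps 6 from row 3; 6 starts row 4. P = [[1, 4, 5], [2], [3], [6]].

So P = [[1, 4, 5], [2], [3], [6]], Q = [[1, 3, 5], [2], [4], [6]].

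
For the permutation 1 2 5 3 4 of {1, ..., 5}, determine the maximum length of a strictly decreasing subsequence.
2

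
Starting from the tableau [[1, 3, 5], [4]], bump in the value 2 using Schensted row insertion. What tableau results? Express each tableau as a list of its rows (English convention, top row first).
In row 1, 2 replaces 3 (the leftmost entry greater than 2); 3 is bumped to row 2. In row 2, 3 replaces 4 (the leftmost entry greater than 3); 4 is bumped to row 3. 4 starts a new row 3. The new tableau is [[1, 2, 5], [3], [4]].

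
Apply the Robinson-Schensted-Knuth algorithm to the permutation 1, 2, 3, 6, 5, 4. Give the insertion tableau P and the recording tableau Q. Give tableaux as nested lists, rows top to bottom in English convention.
Insert each entry of the permutation into P by Schensted row insertion, recording in Q the position of each new cell.

Insert 1: appended to row 1. P = [[1]].
Insert 2: appended to row 1. P = [[1, 2]].
Insert 3: appended to row 1. P = [[1, 2, 3]].
Insert 6: appended to row 1. P = [[1, 2, 3, 6]].
Insert 5: 5 bumps 6 from row 1; 6 starts row 2. P = [[1, 2, 3, 5], [6]].
Insert 4: 4 bumps 5 from row 1; 5 bumps 6 from row 2; 6 starts row 3. P = [[1, 2, 3, 4], [5], [6]].

So P = [[1, 2, 3, 4], [5], [6]], Q = [[1, 2, 3, 4], [5], [6]].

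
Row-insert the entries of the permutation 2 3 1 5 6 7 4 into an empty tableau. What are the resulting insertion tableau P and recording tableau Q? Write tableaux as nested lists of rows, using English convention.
Insert each entry of the permutation into P by Schensted row insertion, recording in Q the position of each new cell.

After inserting 2: P = [[2]].
After inserting 3: P = [[2, 3]].
After inserting 1: P = [[1, 3], [2]].
After inserting 5: P = [[1, 3, 5], [2]].
After inserting 6: P = [[1, 3, 5, 6], [2]].
After inserting 7: P = [[1, 3, 5, 6, 7], [2]].
After inserting 4: P = [[1, 3, 4, 6, 7], [2, 5]].

So P = [[1, 3, 4, 6, 7], [2, 5]], Q = [[1, 2, 4, 5, 6], [3, 7]].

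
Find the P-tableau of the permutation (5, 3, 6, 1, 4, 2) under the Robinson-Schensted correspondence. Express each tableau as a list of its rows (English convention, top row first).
P = [[1, 2], [3, 4], [5, 6]]

Insert 5: appended to row 1. P = [[5]].
Insert 3: 3 bumps 5 from row 1; 5 starts row 2. P = [[3], [5]].
Insert 6: appended to row 1. P = [[3, 6], [5]].
Insert 1: 1 bumps 3 from row 1; 3 bumps 5 from row 2; 5 starts row 3. P = [[1, 6], [3], [5]].
Insert 4: 4 bumps 6 from row 1; 6 appends to row 2. P = [[1, 4], [3, 6], [5]].
Insert 2: 2 bumps 4 from row 1; 4 bumps 6 from row 2; 6 appends to row 3. P = [[1, 2], [3, 4], [5, 6]].

So P = [[1, 2], [3, 4], [5, 6]].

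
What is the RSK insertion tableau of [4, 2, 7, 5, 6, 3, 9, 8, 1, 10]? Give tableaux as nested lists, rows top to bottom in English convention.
After inserting 4: P = [[4]].
After inserting 2: P = [[2], [4]].
After inserting 7: P = [[2, 7], [4]].
After inserting 5: P = [[2, 5], [4, 7]].
After inserting 6: P = [[2, 5, 6], [4, 7]].
After inserting 3: P = [[2, 3, 6], [4, 5], [7]].
After inserting 9: P = [[2, 3, 6, 9], [4, 5], [7]].
After inserting 8: P = [[2, 3, 6, 8], [4, 5, 9], [7]].
After inserting 1: P = [[1, 3, 6, 8], [2, 5, 9], [4], [7]].
After inserting 10: P = [[1, 3, 6, 8, 10], [2, 5, 9], [4], [7]].

So P = [[1, 3, 6, 8, 10], [2, 5, 9], [4], [7]].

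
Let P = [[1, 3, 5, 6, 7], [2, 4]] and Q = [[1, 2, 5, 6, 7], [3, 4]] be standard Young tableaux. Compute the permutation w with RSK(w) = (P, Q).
Reverse the RSK construction: for i from n down to 1, find the cell of Q containing i, remove the entry at that cell from P, and reverse-bump it up through P; the value ejected from row 1 is w(i).

Step i=7: Q has 7 at row 1, column 5; remove that cell from P, ejecting 7. So w(7) = 7. P is now [[1, 3, 5, 6], [2, 4]].
Step i=6: Q has 6 at row 1, column 4; remove that cell from P, ejecting 6. So w(6) = 6. P is now [[1, 3, 5], [2, 4]].
Step i=5: Q has 5 at row 1, column 3; remove that cell from P, ejecting 5. So w(5) = 5. P is now [[1, 3], [2, 4]].
Step i=4: Q has 4 at row 2, column 2; remove 4 from row 2 of P and reverse-bump: 4 enters row 1 and ejects 3. So w(4) = 3. P is now [[1, 4], [2]].
Step i=3: Q has 3 at row 2, column 1; remove 2 from row 2 of P and reverse-bump: 2 enters row 1 and ejects 1. So w(3) = 1. P is now [[2, 4]].
Step i=2: Q has 2 at row 1, column 2; remove that cell from P, ejecting 4. So w(2) = 4. P is now [[2]].
Step i=1: Q has 1 at row 1, column 1; remove that cell from P, ejecting 2. So w(1) = 2. P is now [].

So w = 2 4 1 3 5 6 7.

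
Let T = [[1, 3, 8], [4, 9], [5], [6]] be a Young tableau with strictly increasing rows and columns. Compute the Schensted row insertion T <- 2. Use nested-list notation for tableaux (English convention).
In row 1, 2 replaces 3 (the leftmost entry greater than 2); 3 is bumped to row 2. In row 2, 3 replaces 4 (the leftmost entry greater than 3); 4 is bumped to row 3. In row 3, 4 replaces 5 (the leftmost entry greater than 4); 5 is bumped to row 4. In row 4, 5 replaces 6 (the leftmost entry greater than 5); 6 is bumped to row 5. 6 starts a new row 5. The new tableau is [[1, 2, 8], [3, 9], [4], [5], [6]].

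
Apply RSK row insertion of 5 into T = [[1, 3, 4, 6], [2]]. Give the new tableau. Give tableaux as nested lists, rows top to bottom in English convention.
In row 1, 5 replaces 6 (the leftmost entry greater than 5); 6 is bumped to row 2. 6 is appended to row 2. The new tableau is [[1, 3, 4, 5], [2, 6]].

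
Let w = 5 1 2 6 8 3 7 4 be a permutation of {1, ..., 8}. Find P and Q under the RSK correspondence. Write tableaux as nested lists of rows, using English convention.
P = [[1, 2, 3, 4], [5, 6, 7], [8]], Q = [[1, 3, 4, 5], [2, 6, 7], [8]]

Insert each entry of the permutation into P by Schensted row insertion, recording in Q the position of each new cell.

Insert 5: appended to row 1. P = [[5]], Q = [[1]].
Insert 1: 1 bumps 5 from row 1; 5 starts row 2. P = [[1], [5]], Q = [[1], [2]].
Insert 2: appended to row 1. P = [[1, 2], [5]], Q = [[1, 3], [2]].
Insert 6: appended to row 1. P = [[1, 2, 6], [5]], Q = [[1, 3, 4], [2]].
Insert 8: appended to row 1. P = [[1, 2, 6, 8], [5]], Q = [[1, 3, 4, 5], [2]].
Insert 3: 3 bumps 6 from row 1; 6 appends to row 2. P = [[1, 2, 3, 8], [5, 6]], Q = [[1, 3, 4, 5], [2, 6]].
Insert 7: 7 bumps 8 from row 1; 8 appends to row 2. P = [[1, 2, 3, 7], [5, 6, 8]], Q = [[1, 3, 4, 5], [2, 6, 7]].
Insert 4: 4 bumps 7 from row 1; 7 bumps 8 from row 2; 8 starts row 3. P = [[1, 2, 3, 4], [5, 6, 7], [8]], Q = [[1, 3, 4, 5], [2, 6, 7], [8]].

So P = [[1, 2, 3, 4], [5, 6, 7], [8]], Q = [[1, 3, 4, 5], [2, 6, 7], [8]].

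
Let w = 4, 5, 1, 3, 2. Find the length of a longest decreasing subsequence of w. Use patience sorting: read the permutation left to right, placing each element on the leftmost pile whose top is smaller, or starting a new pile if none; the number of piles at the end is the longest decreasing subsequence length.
4: new pile. tops = [4]
5: onto pile 1 (replacing 4). tops = [5]
1: new pile. tops = [5, 1]
3: onto pile 2 (replacing 1). tops = [5, 3]
2: new pile. tops = [5, 3, 2]

3 piles, so the longest decreasing subsequence has length 3.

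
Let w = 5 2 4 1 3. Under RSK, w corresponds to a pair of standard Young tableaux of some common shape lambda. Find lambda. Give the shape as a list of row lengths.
Row-insert each entry into an empty tableau.

After inserting 5: P = [[5]].
After inserting 2: P = [[2], [5]].
After inserting 4: P = [[2, 4], [5]].
After inserting 1: P = [[1, 4], [2], [5]].
After inserting 3: P = [[1, 3], [2, 4], [5]].

The final insertion tableau P = [[1, 3], [2, 4], [5]] has shape [2, 2, 1].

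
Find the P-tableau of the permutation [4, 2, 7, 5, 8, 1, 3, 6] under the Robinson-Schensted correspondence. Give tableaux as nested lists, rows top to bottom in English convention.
After inserting 4: P = [[4]].
After inserting 2: P = [[2], [4]].
After inserting 7: P = [[2, 7], [4]].
After inserting 5: P = [[2, 5], [4, 7]].
After inserting 8: P = [[2, 5, 8], [4, 7]].
After inserting 1: P = [[1, 5, 8], [2, 7], [4]].
After inserting 3: P = [[1, 3, 8], [2, 5], [4, 7]].
After inserting 6: P = [[1, 3, 6], [2, 5, 8], [4, 7]].

So P = [[1, 3, 6], [2, 5, 8], [4, 7]].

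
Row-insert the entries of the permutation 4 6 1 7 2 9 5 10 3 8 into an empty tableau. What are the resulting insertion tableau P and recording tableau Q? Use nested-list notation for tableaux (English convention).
Insert each entry of the permutation into P by Schensted row insertion, recording in Q the position of each new cell.

Insert 4: appended to row 1. P = [[4]], Q = [[1]].
Insert 6: appended to row 1. P = [[4, 6]], Q = [[1, 2]].
Insert 1: 1 bumps 4 from row 1; 4 starts row 2. P = [[1, 6], [4]], Q = [[1, 2], [3]].
Insert 7: appended to row 1. P = [[1, 6, 7], [4]], Q = [[1, 2, 4], [3]].
Insert 2: 2 bumps 6 from row 1; 6 appends to row 2. P = [[1, 2, 7], [4, 6]], Q = [[1, 2, 4], [3, 5]].
Insert 9: appended to row 1. P = [[1, 2, 7, 9], [4, 6]], Q = [[1, 2, 4, 6], [3, 5]].
Insert 5: 5 bumps 7 from row 1; 7 appends to row 2. P = [[1, 2, 5, 9], [4, 6, 7]], Q = [[1, 2, 4, 6], [3, 5, 7]].
Insert 10: appended to row 1. P = [[1, 2, 5, 9, 10], [4, 6, 7]], Q = [[1, 2, 4, 6, 8], [3, 5, 7]].
Insert 3: 3 bumps 5 from row 1; 5 bumps 6 from row 2; 6 starts row 3. P = [[1, 2, 3, 9, 10], [4, 5, 7], [6]], Q = [[1, 2, 4, 6, 8], [3, 5, 7], [9]].
Insert 8: 8 bumps 9 from row 1; 9 appends to row 2. P = [[1, 2, 3, 8, 10], [4, 5, 7, 9], [6]], Q = [[1, 2, 4, 6, 8], [3, 5, 7, 10], [9]].

So P = [[1, 2, 3, 8, 10], [4, 5, 7, 9], [6]], Q = [[1, 2, 4, 6, 8], [3, 5, 7, 10], [9]].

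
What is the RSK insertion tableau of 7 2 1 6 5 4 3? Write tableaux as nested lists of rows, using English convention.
P = [[1, 3], [2, 4], [5], [6], [7]]

Insert 7: appended to row 1. P = [[7]].
Insert 2: 2 bumps 7 from row 1; 7 starts row 2. P = [[2], [7]].
Insert 1: 1 bumps 2 from row 1; 2 bumps 7 from row 2; 7 starts row 3. P = [[1], [2], [7]].
Insert 6: appended to row 1. P = [[1, 6], [2], [7]].
Insert 5: 5 bumps 6 from row 1; 6 appends to row 2. P = [[1, 5], [2, 6], [7]].
Insert 4: 4 bumps 5 from row 1; 5 bumps 6 from row 2; 6 bumps 7 from row 3; 7 starts row 4. P = [[1, 4], [2, 5], [6], [7]].
Insert 3: 3 bumps 4 from row 1; 4 bumps 5 from row 2; 5 bumps 6 from row 3; 6 bumps 7 from row 4; 7 starts row 5. P = [[1, 3], [2, 4], [5], [6], [7]].

So P = [[1, 3], [2, 4], [5], [6], [7]].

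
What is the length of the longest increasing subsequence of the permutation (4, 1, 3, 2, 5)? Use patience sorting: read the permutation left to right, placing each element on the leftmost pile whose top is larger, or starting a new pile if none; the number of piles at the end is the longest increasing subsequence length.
4: new pile. tops = [4]
1: onto pile 1 (replacing 4). tops = [1]
3: new pile. tops = [1, 3]
2: onto pile 2 (replacing 3). tops = [1, 2]
5: new pile. tops = [1, 2, 5]

3 piles, so the longest increasing subsequence has length 3.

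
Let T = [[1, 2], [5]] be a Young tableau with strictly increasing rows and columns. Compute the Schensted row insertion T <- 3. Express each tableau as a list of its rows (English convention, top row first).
[[1, 2, 3], [5]]

3 is larger than every entry of row 1, so it is appended to row 1. The new tableau is [[1, 2, 3], [5]].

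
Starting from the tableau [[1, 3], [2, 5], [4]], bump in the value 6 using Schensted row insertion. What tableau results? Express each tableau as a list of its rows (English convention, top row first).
6 is larger than every entry of row 1, so it is appended to row 1. The new tableau is [[1, 3, 6], [2, 5], [4]].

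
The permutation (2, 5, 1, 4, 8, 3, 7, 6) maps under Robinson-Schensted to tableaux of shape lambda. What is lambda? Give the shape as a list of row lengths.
[3, 3, 2]

RSK row insertion gives P = [[1, 3, 6], [2, 4, 7], [5, 8]], which has shape [3, 3, 2].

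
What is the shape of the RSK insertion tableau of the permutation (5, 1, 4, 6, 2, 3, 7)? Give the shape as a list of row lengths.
RSK row insertion gives P = [[1, 2, 3, 7], [4, 6], [5]], which has shape [4, 2, 1].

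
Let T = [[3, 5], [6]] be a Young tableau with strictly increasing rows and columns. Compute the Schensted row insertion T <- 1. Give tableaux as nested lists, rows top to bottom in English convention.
[[1, 5], [3], [6]]

In row 1, 1 replaces 3 (the leftmost entry greater than 1); 3 is bumped to row 2. In row 2, 3 replaces 6 (the leftmost entry greater than 3); 6 is bumped to row 3. 6 starts a new row 3. The new tableau is [[1, 5], [3], [6]].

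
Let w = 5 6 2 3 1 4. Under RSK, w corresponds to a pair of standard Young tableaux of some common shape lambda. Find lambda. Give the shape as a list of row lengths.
Row-insert each entry into an empty tableau.

After inserting 5: P = [[5]].
After inserting 6: P = [[5, 6]].
After inserting 2: P = [[2, 6], [5]].
After inserting 3: P = [[2, 3], [5, 6]].
After inserting 1: P = [[1, 3], [2, 6], [5]].
After inserting 4: P = [[1, 3, 4], [2, 6], [5]].

The final insertion tableau P = [[1, 3, 4], [2, 6], [5]] has shape [3, 2, 1].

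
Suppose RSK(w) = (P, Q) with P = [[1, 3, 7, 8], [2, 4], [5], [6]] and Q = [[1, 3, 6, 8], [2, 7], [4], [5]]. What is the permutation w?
6 2 5 4 1 7 3 8

Reverse the RSK construction: for i from n down to 1, find the cell of Q containing i, remove the entry at that cell from P, and reverse-bump it up through P; the value ejected from row 1 is w(i).

Step i=8: Q has 8 at row 1, column 4; remove that cell from P, ejecting 8. So w(8) = 8. P is now [[1, 3, 7], [2, 4], [5], [6]].
Step i=7: Q has 7 at row 2, column 2; remove 4 from row 2 of P and reverse-bump: 4 enters row 1 and ejects 3. So w(7) = 3. P is now [[1, 4, 7], [2], [5], [6]].
Step i=6: Q has 6 at row 1, column 3; remove that cell from P, ejecting 7. So w(6) = 7. P is now [[1, 4], [2], [5], [6]].
Step i=5: Q has 5 at row 4, column 1; remove 6 from row 4 of P and reverse-bump: 6 enters row 3 and ejects 5; 5 enters row 2 and ejects 2; 2 enters row 1 and ejects 1. So w(5) = 1. P is now [[2, 4], [5], [6]].
Step i=4: Q has 4 at row 3, column 1; remove 6 from row 3 of P and reverse-bump: 6 enters row 2 and ejects 5; 5 enters row 1 and ejects 4. So w(4) = 4. P is now [[2, 5], [6]].
Step i=3: Q has 3 at row 1, column 2; remove that cell from P, ejecting 5. So w(3) = 5. P is now [[2], [6]].
Step i=2: Q has 2 at row 2, column 1; remove 6 from row 2 of P and reverse-bump: 6 enters row 1 and ejects 2. So w(2) = 2. P is now [[6]].
Step i=1: Q has 1 at row 1, column 1; remove that cell from P, ejecting 6. So w(1) = 6. P is now [].

So w = 6 2 5 4 1 7 3 8.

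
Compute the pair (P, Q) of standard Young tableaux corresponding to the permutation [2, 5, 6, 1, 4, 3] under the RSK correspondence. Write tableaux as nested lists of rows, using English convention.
P = [[1, 3, 6], [2, 4], [5]], Q = [[1, 2, 3], [4, 5], [6]]

Insert each entry of the permutation into P by Schensted row insertion, recording in Q the position of each new cell.

After inserting 2: P = [[2]].
After inserting 5: P = [[2, 5]].
After inserting 6: P = [[2, 5, 6]].
After inserting 1: P = [[1, 5, 6], [2]].
After inserting 4: P = [[1, 4, 6], [2, 5]].
After inserting 3: P = [[1, 3, 6], [2, 4], [5]].

So P = [[1, 3, 6], [2, 4], [5]], Q = [[1, 2, 3], [4, 5], [6]].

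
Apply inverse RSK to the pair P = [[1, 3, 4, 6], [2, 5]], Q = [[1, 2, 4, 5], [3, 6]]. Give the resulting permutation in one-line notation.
2 3 1 5 6 4

Reverse RSK: for i = n, n-1, ..., 1, locate i in Q, remove the corresponding corner cell from P, and reverse-bump its entry up through P; the value ejected from row 1 is w(i).

So w = 2 3 1 5 6 4.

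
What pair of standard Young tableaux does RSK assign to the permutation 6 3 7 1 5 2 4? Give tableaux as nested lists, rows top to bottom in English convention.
P = [[1, 2, 4], [3, 5], [6, 7]], Q = [[1, 3, 7], [2, 5], [4, 6]]

Insert each entry of the permutation into P by Schensted row insertion, recording in Q the position of each new cell.

Insert 6: appended to row 1. P = [[6]].
Insert 3: 3 bumps 6 from row 1; 6 starts row 2. P = [[3], [6]].
Insert 7: appended to row 1. P = [[3, 7], [6]].
Insert 1: 1 bumps 3 from row 1; 3 bumps 6 from row 2; 6 starts row 3. P = [[1, 7], [3], [6]].
Insert 5: 5 bumps 7 from row 1; 7 appends to row 2. P = [[1, 5], [3, 7], [6]].
Insert 2: 2 bumps 5 from row 1; 5 bumps 7 from row 2; 7 appends to row 3. P = [[1, 2], [3, 5], [6, 7]].
Insert 4: appended to row 1. P = [[1, 2, 4], [3, 5], [6, 7]].

So P = [[1, 2, 4], [3, 5], [6, 7]], Q = [[1, 3, 7], [2, 5], [4, 6]].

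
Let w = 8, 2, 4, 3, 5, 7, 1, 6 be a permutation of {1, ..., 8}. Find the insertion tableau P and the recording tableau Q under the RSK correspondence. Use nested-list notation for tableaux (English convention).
Insert each entry of the permutation into P by Schensted row insertion, recording in Q the position of each new cell.

Insert 8: appended to row 1. P = [[8]].
Insert 2: 2 bumps 8 from row 1; 8 starts row 2. P = [[2], [8]].
Insert 4: appended to row 1. P = [[2, 4], [8]].
Insert 3: 3 bumps 4 from row 1; 4 bumps 8 from row 2; 8 starts row 3. P = [[2, 3], [4], [8]].
Insert 5: appended to row 1. P = [[2, 3, 5], [4], [8]].
Insert 7: appended to row 1. P = [[2, 3, 5, 7], [4], [8]].
Insert 1: 1 bumps 2 from row 1; 2 bumps 4 from row 2; 4 bumps 8 from row 3; 8 starts row 4. P = [[1, 3, 5, 7], [2], [4], [8]].
Insert 6: 6 bumps 7 from row 1; 7 appends to row 2. P = [[1, 3, 5, 6], [2, 7], [4], [8]].

So P = [[1, 3, 5, 6], [2, 7], [4], [8]], Q = [[1, 3, 5, 6], [2, 8], [4], [7]].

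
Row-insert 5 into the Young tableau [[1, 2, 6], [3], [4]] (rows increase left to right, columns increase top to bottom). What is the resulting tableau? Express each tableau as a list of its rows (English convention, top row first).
[[1, 2, 5], [3, 6], [4]]

In row 1, 5 replaces 6 (the leftmost entry greater than 5); 6 is bumped to row 2. 6 is appended to row 2. The new tableau is [[1, 2, 5], [3, 6], [4]].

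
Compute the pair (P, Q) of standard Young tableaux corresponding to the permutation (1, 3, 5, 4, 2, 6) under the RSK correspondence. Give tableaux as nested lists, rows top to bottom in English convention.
P = [[1, 2, 4, 6], [3], [5]], Q = [[1, 2, 3, 6], [4], [5]]

Insert each entry of the permutation into P by Schensted row insertion, recording in Q the position of each new cell.

Insert 1: appended to row 1. P = [[1]].
Insert 3: appended to row 1. P = [[1, 3]].
Insert 5: appended to row 1. P = [[1, 3, 5]].
Insert 4: 4 bumps 5 from row 1; 5 starts row 2. P = [[1, 3, 4], [5]].
Insert 2: 2 bumps 3 from row 1; 3 bumps 5 from row 2; 5 starts row 3. P = [[1, 2, 4], [3], [5]].
Insert 6: appended to row 1. P = [[1, 2, 4, 6], [3], [5]].

So P = [[1, 2, 4, 6], [3], [5]], Q = [[1, 2, 3, 6], [4], [5]].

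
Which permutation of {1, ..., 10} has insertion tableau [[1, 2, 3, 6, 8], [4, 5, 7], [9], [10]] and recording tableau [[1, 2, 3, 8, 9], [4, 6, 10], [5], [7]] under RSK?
1 4 10 9 2 5 3 7 8 6

Reverse the RSK construction: for i from n down to 1, find the cell of Q containing i, remove the entry at that cell from P, and reverse-bump it up through P; the value ejected from row 1 is w(i).

Step i=10: Q has 10 at row 2, column 3; remove 7 from row 2 of P and reverse-bump: 7 enters row 1 and ejects 6. So w(10) = 6. P is now [[1, 2, 3, 7, 8], [4, 5], [9], [10]].
Step i=9: Q has 9 at row 1, column 5; remove that cell from P, ejecting 8. So w(9) = 8. P is now [[1, 2, 3, 7], [4, 5], [9], [10]].
Step i=8: Q has 8 at row 1, column 4; remove that cell from P, ejecting 7. So w(8) = 7. P is now [[1, 2, 3], [4, 5], [9], [10]].
Step i=7: Q has 7 at row 4, column 1; remove 10 from row 4 of P and reverse-bump: 10 enters row 3 and ejects 9; 9 enters row 2 and ejects 5; 5 enters row 1 and ejects 3. So w(7) = 3. P is now [[1, 2, 5], [4, 9], [10]].
Step i=6: Q has 6 at row 2, column 2; remove 9 from row 2 of P and reverse-bump: 9 enters row 1 and ejects 5. So w(6) = 5. P is now [[1, 2, 9], [4], [10]].
Step i=5: Q has 5 at row 3, column 1; remove 10 from row 3 of P and reverse-bump: 10 enters row 2 and ejects 4; 4 enters row 1 and ejects 2. So w(5) = 2. P is now [[1, 4, 9], [10]].
Step i=4: Q has 4 at row 2, column 1; remove 10 from row 2 of P and reverse-bump: 10 enters row 1 and ejects 9. So w(4) = 9. P is now [[1, 4, 10]].
Step i=3: Q has 3 at row 1, column 3; remove that cell from P, ejecting 10. So w(3) = 10. P is now [[1, 4]].
Step i=2: Q has 2 at row 1, column 2; remove that cell from P, ejecting 4. So w(2) = 4. P is now [[1]].
Step i=1: Q has 1 at row 1, column 1; remove that cell from P, ejecting 1. So w(1) = 1. P is now [].

So w = 1 4 10 9 2 5 3 7 8 6.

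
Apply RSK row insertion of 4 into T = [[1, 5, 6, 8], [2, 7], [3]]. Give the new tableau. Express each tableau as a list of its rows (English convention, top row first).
[[1, 4, 6, 8], [2, 5], [3, 7]]

In row 1, 4 replaces 5 (the leftmost entry greater than 4); 5 is bumped to row 2. In row 2, 5 replaces 7 (the leftmost entry greater than 5); 7 is bumped to row 3. 7 is appended to row 3. The new tableau is [[1, 4, 6, 8], [2, 5], [3, 7]].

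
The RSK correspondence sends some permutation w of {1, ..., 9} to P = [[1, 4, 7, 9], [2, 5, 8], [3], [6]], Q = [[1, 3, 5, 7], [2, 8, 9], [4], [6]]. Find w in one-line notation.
6 3 5 2 8 1 9 4 7

Reverse the RSK construction: for i from n down to 1, find the cell of Q containing i, remove the entry at that cell from P, and reverse-bump it up through P; the value ejected from row 1 is w(i).

Step i=9: Q has 9 at row 2, column 3; remove 8 from row 2 of P and reverse-bump: 8 enters row 1 and ejects 7. So w(9) = 7. P is now [[1, 4, 8, 9], [2, 5], [3], [6]].
Step i=8: Q has 8 at row 2, column 2; remove 5 from row 2 of P and reverse-bump: 5 enters row 1 and ejects 4. So w(8) = 4. P is now [[1, 5, 8, 9], [2], [3], [6]].
Step i=7: Q has 7 at row 1, column 4; remove that cell from P, ejecting 9. So w(7) = 9. P is now [[1, 5, 8], [2], [3], [6]].
Step i=6: Q has 6 at row 4, column 1; remove 6 from row 4 of P and reverse-bump: 6 enters row 3 and ejects 3; 3 enters row 2 and ejects 2; 2 enters row 1 and ejects 1. So w(6) = 1. P is now [[2, 5, 8], [3], [6]].
Step i=5: Q has 5 at row 1, column 3; remove that cell from P, ejecting 8. So w(5) = 8. P is now [[2, 5], [3], [6]].
Step i=4: Q has 4 at row 3, column 1; remove 6 from row 3 of P and reverse-bump: 6 enters row 2 and ejects 3; 3 enters row 1 and ejects 2. So w(4) = 2. P is now [[3, 5], [6]].
Step i=3: Q has 3 at row 1, column 2; remove that cell from P, ejecting 5. So w(3) = 5. P is now [[3], [6]].
Step i=2: Q has 2 at row 2, column 1; remove 6 from row 2 of P and reverse-bump: 6 enters row 1 and ejects 3. So w(2) = 3. P is now [[6]].
Step i=1: Q has 1 at row 1, column 1; remove that cell from P, ejecting 6. So w(1) = 6. P is now [].

So w = 6 3 5 2 8 1 9 4 7.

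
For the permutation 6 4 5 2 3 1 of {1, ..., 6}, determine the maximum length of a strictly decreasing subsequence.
4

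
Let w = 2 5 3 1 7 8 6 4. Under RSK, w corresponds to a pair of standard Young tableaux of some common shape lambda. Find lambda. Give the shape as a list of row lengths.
[4, 2, 2]

RSK row insertion gives P = [[1, 3, 4, 8], [2, 6], [5, 7]], which has shape [4, 2, 2].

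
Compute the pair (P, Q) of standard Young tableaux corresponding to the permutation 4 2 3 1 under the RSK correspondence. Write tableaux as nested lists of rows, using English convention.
Insert each entry of the permutation into P by Schensted row insertion, recording in Q the position of each new cell.

After inserting 4: P = [[4]].
After inserting 2: P = [[2], [4]].
After inserting 3: P = [[2, 3], [4]].
After inserting 1: P = [[1, 3], [2], [4]].

So P = [[1, 3], [2], [4]], Q = [[1, 3], [2], [4]].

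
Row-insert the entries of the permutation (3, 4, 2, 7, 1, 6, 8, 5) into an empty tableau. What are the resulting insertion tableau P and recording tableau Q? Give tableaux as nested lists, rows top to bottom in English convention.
P = [[1, 4, 5, 8], [2, 6], [3, 7]], Q = [[1, 2, 4, 7], [3, 6], [5, 8]]

Insert each entry of the permutation into P by Schensted row insertion, recording in Q the position of each new cell.

Insert 3: appended to row 1. P = [[3]].
Insert 4: appended to row 1. P = [[3, 4]].
Insert 2: 2 bumps 3 from row 1; 3 starts row 2. P = [[2, 4], [3]].
Insert 7: appended to row 1. P = [[2, 4, 7], [3]].
Insert 1: 1 bumps 2 from row 1; 2 bumps 3 from row 2; 3 starts row 3. P = [[1, 4, 7], [2], [3]].
Insert 6: 6 bumps 7 from row 1; 7 appends to row 2. P = [[1, 4, 6], [2, 7], [3]].
Insert 8: appended to row 1. P = [[1, 4, 6, 8], [2, 7], [3]].
Insert 5: 5 bumps 6 from row 1; 6 bumps 7 from row 2; 7 appends to row 3. P = [[1, 4, 5, 8], [2, 6], [3, 7]].

So P = [[1, 4, 5, 8], [2, 6], [3, 7]], Q = [[1, 2, 4, 7], [3, 6], [5, 8]].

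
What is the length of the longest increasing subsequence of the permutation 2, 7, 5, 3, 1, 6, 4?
3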